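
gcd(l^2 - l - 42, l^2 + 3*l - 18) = l + 6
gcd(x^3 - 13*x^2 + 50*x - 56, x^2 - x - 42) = x - 7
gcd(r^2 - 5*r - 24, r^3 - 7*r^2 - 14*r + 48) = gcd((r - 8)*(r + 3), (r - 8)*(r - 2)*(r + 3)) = r^2 - 5*r - 24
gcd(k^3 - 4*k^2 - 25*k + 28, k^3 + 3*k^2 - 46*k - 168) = k^2 - 3*k - 28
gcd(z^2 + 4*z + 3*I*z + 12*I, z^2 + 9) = z + 3*I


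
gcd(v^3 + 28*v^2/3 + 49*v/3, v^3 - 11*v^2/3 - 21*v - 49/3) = v + 7/3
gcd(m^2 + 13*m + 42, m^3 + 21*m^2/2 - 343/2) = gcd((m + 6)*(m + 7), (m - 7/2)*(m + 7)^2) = m + 7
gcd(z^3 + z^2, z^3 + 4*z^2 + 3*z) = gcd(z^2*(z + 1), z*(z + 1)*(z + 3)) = z^2 + z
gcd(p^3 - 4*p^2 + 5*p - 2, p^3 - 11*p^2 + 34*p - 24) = p - 1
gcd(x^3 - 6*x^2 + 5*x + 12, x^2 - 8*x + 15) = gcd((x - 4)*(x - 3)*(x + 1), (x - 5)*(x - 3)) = x - 3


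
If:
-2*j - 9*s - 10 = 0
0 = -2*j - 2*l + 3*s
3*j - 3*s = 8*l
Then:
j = -50/43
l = -5/43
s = -110/129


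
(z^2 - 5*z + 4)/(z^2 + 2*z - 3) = (z - 4)/(z + 3)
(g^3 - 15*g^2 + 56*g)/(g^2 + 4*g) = (g^2 - 15*g + 56)/(g + 4)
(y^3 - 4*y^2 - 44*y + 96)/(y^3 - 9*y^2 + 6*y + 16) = (y + 6)/(y + 1)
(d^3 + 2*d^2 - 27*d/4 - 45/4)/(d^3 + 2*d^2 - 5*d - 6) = (d^2 - d - 15/4)/(d^2 - d - 2)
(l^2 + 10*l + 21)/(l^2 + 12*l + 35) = (l + 3)/(l + 5)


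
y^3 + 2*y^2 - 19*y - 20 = (y - 4)*(y + 1)*(y + 5)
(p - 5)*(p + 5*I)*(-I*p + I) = -I*p^3 + 5*p^2 + 6*I*p^2 - 30*p - 5*I*p + 25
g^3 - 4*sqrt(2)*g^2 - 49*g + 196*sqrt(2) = (g - 7)*(g + 7)*(g - 4*sqrt(2))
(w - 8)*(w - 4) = w^2 - 12*w + 32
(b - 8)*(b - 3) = b^2 - 11*b + 24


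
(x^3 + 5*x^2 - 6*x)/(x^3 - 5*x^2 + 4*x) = (x + 6)/(x - 4)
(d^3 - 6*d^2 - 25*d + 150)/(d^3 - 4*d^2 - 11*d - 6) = (d^2 - 25)/(d^2 + 2*d + 1)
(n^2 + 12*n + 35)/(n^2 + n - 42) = (n + 5)/(n - 6)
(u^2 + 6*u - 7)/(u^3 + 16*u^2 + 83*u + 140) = (u - 1)/(u^2 + 9*u + 20)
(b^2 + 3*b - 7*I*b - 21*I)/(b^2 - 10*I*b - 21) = (b + 3)/(b - 3*I)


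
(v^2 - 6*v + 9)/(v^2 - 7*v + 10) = (v^2 - 6*v + 9)/(v^2 - 7*v + 10)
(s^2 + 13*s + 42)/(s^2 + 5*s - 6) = (s + 7)/(s - 1)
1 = 1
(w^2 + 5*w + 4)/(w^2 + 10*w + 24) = (w + 1)/(w + 6)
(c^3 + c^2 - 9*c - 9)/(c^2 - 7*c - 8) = (c^2 - 9)/(c - 8)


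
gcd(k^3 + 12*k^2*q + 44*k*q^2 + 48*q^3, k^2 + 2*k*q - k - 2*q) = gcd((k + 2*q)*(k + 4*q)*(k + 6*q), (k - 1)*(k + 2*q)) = k + 2*q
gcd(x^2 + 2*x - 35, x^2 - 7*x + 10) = x - 5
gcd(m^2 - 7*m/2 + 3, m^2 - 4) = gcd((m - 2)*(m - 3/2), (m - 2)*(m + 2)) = m - 2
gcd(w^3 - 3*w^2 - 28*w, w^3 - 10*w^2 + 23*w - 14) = w - 7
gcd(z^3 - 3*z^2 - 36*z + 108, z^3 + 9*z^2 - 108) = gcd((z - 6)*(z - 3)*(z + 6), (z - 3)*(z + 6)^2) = z^2 + 3*z - 18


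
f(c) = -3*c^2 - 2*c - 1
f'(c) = -6*c - 2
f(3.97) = -56.22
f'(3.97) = -25.82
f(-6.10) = -100.43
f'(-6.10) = 34.60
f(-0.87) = -1.53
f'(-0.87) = 3.22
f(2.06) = -17.85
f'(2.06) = -14.36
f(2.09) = -18.28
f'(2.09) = -14.54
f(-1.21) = -2.97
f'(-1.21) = 5.26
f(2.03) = -17.42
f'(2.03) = -14.18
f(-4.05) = -42.11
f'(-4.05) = 22.30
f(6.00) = -121.00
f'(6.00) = -38.00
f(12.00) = -457.00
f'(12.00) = -74.00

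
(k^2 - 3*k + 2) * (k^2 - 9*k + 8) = k^4 - 12*k^3 + 37*k^2 - 42*k + 16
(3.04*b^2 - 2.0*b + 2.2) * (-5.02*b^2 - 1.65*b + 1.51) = -15.2608*b^4 + 5.024*b^3 - 3.1536*b^2 - 6.65*b + 3.322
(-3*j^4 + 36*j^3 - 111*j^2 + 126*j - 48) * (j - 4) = -3*j^5 + 48*j^4 - 255*j^3 + 570*j^2 - 552*j + 192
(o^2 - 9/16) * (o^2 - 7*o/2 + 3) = o^4 - 7*o^3/2 + 39*o^2/16 + 63*o/32 - 27/16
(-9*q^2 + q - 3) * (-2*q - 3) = 18*q^3 + 25*q^2 + 3*q + 9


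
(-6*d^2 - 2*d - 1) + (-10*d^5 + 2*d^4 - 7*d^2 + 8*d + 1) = -10*d^5 + 2*d^4 - 13*d^2 + 6*d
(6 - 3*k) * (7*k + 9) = -21*k^2 + 15*k + 54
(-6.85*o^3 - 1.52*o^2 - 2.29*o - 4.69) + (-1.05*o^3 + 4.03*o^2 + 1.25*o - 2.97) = -7.9*o^3 + 2.51*o^2 - 1.04*o - 7.66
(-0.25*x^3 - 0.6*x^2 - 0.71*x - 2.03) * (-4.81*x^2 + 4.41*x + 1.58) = 1.2025*x^5 + 1.7835*x^4 + 0.374099999999999*x^3 + 5.6852*x^2 - 10.0741*x - 3.2074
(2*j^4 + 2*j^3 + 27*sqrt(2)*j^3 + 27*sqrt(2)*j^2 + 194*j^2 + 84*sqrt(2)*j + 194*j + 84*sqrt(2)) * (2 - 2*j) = -4*j^5 - 54*sqrt(2)*j^4 - 384*j^3 - 114*sqrt(2)*j^2 + 388*j + 168*sqrt(2)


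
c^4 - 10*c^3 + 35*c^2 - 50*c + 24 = (c - 4)*(c - 3)*(c - 2)*(c - 1)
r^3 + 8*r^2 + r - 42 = (r - 2)*(r + 3)*(r + 7)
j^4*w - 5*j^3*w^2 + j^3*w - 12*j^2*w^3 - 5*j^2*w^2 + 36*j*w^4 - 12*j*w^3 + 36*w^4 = (j - 6*w)*(j - 2*w)*(j + 3*w)*(j*w + w)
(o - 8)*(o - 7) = o^2 - 15*o + 56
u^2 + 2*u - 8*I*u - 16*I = (u + 2)*(u - 8*I)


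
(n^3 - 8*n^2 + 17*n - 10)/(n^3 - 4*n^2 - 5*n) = (n^2 - 3*n + 2)/(n*(n + 1))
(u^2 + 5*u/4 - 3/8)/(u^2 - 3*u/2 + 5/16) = 2*(2*u + 3)/(4*u - 5)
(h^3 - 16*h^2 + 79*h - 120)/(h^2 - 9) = (h^2 - 13*h + 40)/(h + 3)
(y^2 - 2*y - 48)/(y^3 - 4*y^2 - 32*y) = (y + 6)/(y*(y + 4))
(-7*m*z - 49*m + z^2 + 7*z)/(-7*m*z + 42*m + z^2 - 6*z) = (z + 7)/(z - 6)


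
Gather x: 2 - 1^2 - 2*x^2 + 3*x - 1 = -2*x^2 + 3*x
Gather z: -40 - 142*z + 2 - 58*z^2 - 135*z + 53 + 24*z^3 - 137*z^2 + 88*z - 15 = 24*z^3 - 195*z^2 - 189*z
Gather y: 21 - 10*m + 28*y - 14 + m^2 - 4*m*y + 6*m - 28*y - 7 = m^2 - 4*m*y - 4*m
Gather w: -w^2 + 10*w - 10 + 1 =-w^2 + 10*w - 9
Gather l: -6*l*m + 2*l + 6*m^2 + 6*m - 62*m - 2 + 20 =l*(2 - 6*m) + 6*m^2 - 56*m + 18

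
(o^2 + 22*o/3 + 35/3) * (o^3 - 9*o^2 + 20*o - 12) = o^5 - 5*o^4/3 - 103*o^3/3 + 89*o^2/3 + 436*o/3 - 140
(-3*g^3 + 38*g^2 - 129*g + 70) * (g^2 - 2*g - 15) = -3*g^5 + 44*g^4 - 160*g^3 - 242*g^2 + 1795*g - 1050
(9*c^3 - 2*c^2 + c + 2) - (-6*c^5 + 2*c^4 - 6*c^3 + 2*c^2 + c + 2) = 6*c^5 - 2*c^4 + 15*c^3 - 4*c^2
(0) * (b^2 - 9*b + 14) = 0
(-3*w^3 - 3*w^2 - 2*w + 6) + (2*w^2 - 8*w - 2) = -3*w^3 - w^2 - 10*w + 4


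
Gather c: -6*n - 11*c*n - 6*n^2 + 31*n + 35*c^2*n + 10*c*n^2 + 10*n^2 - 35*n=35*c^2*n + c*(10*n^2 - 11*n) + 4*n^2 - 10*n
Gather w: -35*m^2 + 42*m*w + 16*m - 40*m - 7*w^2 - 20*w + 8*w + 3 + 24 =-35*m^2 - 24*m - 7*w^2 + w*(42*m - 12) + 27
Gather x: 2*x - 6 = 2*x - 6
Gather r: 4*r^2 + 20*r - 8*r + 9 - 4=4*r^2 + 12*r + 5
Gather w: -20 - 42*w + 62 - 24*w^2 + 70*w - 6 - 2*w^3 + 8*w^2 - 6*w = -2*w^3 - 16*w^2 + 22*w + 36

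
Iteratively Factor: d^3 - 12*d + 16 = (d - 2)*(d^2 + 2*d - 8) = (d - 2)^2*(d + 4)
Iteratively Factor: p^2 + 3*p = (p + 3)*(p)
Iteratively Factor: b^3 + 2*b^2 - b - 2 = (b - 1)*(b^2 + 3*b + 2) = (b - 1)*(b + 1)*(b + 2)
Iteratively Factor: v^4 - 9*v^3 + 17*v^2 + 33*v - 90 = (v - 3)*(v^3 - 6*v^2 - v + 30) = (v - 3)*(v + 2)*(v^2 - 8*v + 15) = (v - 5)*(v - 3)*(v + 2)*(v - 3)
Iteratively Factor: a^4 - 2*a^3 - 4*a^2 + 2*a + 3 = (a - 3)*(a^3 + a^2 - a - 1) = (a - 3)*(a + 1)*(a^2 - 1) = (a - 3)*(a + 1)^2*(a - 1)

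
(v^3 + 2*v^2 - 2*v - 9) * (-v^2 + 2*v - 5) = -v^5 + v^3 - 5*v^2 - 8*v + 45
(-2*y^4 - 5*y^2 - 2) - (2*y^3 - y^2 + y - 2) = -2*y^4 - 2*y^3 - 4*y^2 - y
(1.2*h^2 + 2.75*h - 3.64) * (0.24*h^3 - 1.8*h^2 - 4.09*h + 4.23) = 0.288*h^5 - 1.5*h^4 - 10.7316*h^3 + 0.380500000000002*h^2 + 26.5201*h - 15.3972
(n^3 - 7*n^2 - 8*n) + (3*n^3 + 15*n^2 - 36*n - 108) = 4*n^3 + 8*n^2 - 44*n - 108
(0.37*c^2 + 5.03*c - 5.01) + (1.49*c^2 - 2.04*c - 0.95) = 1.86*c^2 + 2.99*c - 5.96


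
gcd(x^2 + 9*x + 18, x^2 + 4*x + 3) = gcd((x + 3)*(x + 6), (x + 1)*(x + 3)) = x + 3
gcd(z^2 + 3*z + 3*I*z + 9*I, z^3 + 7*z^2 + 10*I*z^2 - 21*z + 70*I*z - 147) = z + 3*I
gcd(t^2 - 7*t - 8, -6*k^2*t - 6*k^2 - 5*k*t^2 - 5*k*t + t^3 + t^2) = t + 1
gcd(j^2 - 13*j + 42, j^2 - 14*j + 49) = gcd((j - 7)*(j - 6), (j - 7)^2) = j - 7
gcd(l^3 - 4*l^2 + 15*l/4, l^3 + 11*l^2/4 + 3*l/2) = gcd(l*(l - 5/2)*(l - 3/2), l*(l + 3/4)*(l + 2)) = l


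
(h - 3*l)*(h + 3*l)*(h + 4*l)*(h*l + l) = h^4*l + 4*h^3*l^2 + h^3*l - 9*h^2*l^3 + 4*h^2*l^2 - 36*h*l^4 - 9*h*l^3 - 36*l^4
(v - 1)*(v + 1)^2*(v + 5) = v^4 + 6*v^3 + 4*v^2 - 6*v - 5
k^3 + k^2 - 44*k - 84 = (k - 7)*(k + 2)*(k + 6)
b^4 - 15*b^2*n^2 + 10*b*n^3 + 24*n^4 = (b - 3*n)*(b - 2*n)*(b + n)*(b + 4*n)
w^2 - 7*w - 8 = (w - 8)*(w + 1)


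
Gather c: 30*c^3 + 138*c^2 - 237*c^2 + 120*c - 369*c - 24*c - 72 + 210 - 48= 30*c^3 - 99*c^2 - 273*c + 90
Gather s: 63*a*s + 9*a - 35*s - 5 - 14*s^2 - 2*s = 9*a - 14*s^2 + s*(63*a - 37) - 5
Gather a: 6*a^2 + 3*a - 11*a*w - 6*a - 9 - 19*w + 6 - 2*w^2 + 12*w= 6*a^2 + a*(-11*w - 3) - 2*w^2 - 7*w - 3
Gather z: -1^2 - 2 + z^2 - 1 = z^2 - 4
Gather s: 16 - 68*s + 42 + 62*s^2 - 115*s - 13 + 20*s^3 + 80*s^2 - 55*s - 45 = 20*s^3 + 142*s^2 - 238*s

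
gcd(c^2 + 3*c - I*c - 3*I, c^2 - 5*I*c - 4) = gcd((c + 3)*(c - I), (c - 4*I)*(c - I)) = c - I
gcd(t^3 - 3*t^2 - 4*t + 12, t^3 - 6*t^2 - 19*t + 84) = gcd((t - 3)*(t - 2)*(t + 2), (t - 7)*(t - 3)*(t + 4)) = t - 3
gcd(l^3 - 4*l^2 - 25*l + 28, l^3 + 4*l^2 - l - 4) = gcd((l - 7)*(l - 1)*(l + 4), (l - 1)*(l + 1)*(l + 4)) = l^2 + 3*l - 4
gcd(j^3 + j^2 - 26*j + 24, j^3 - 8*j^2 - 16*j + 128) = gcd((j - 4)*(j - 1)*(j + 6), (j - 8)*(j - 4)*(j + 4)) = j - 4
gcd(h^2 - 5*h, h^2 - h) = h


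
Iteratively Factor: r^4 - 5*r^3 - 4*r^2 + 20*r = (r)*(r^3 - 5*r^2 - 4*r + 20) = r*(r + 2)*(r^2 - 7*r + 10) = r*(r - 5)*(r + 2)*(r - 2)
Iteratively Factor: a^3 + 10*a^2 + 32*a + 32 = (a + 4)*(a^2 + 6*a + 8) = (a + 4)^2*(a + 2)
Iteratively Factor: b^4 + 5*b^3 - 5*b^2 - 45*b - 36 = (b - 3)*(b^3 + 8*b^2 + 19*b + 12) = (b - 3)*(b + 1)*(b^2 + 7*b + 12) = (b - 3)*(b + 1)*(b + 4)*(b + 3)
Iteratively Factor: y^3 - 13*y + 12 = (y - 1)*(y^2 + y - 12) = (y - 1)*(y + 4)*(y - 3)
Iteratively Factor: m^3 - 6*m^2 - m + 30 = (m + 2)*(m^2 - 8*m + 15) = (m - 3)*(m + 2)*(m - 5)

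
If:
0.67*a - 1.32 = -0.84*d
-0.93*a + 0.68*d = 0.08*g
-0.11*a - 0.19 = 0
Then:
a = -1.73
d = 2.95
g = 45.15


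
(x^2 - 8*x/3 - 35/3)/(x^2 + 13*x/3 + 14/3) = (x - 5)/(x + 2)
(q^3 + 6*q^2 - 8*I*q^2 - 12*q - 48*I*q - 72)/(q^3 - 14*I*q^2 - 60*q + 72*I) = (q + 6)/(q - 6*I)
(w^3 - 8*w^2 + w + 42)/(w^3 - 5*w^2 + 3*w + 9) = (w^2 - 5*w - 14)/(w^2 - 2*w - 3)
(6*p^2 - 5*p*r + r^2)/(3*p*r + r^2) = (6*p^2 - 5*p*r + r^2)/(r*(3*p + r))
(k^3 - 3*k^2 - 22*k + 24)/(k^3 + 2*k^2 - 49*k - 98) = (k^3 - 3*k^2 - 22*k + 24)/(k^3 + 2*k^2 - 49*k - 98)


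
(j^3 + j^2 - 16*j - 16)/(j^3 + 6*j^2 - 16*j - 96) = (j + 1)/(j + 6)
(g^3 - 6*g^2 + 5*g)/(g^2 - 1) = g*(g - 5)/(g + 1)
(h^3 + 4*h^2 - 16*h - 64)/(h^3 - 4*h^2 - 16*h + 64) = (h + 4)/(h - 4)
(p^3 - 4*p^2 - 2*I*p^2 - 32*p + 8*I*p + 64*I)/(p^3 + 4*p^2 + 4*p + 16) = (p - 8)/(p + 2*I)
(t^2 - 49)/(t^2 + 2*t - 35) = (t - 7)/(t - 5)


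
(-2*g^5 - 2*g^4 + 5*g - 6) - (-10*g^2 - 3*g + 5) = -2*g^5 - 2*g^4 + 10*g^2 + 8*g - 11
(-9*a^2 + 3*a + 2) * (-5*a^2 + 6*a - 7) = 45*a^4 - 69*a^3 + 71*a^2 - 9*a - 14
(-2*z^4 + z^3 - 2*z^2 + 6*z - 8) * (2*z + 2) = -4*z^5 - 2*z^4 - 2*z^3 + 8*z^2 - 4*z - 16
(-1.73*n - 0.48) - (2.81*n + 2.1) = -4.54*n - 2.58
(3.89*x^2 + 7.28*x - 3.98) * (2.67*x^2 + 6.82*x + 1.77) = 10.3863*x^4 + 45.9674*x^3 + 45.9083*x^2 - 14.258*x - 7.0446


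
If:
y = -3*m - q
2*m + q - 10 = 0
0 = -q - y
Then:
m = 0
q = 10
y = -10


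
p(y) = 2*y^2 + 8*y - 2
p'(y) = 4*y + 8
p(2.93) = 38.61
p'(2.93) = 19.72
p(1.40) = 13.12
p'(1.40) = 13.60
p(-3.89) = -2.86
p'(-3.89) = -7.56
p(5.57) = 104.61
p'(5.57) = 30.28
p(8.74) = 220.70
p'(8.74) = 42.96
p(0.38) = 1.33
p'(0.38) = 9.52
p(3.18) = 43.66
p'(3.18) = 20.72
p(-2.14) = -9.96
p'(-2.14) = -0.56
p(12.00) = 382.00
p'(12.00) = 56.00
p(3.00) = 40.00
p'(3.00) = 20.00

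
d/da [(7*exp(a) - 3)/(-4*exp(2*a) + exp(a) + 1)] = ((7*exp(a) - 3)*(8*exp(a) - 1) - 28*exp(2*a) + 7*exp(a) + 7)*exp(a)/(-4*exp(2*a) + exp(a) + 1)^2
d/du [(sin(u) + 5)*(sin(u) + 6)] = (2*sin(u) + 11)*cos(u)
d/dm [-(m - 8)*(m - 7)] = 15 - 2*m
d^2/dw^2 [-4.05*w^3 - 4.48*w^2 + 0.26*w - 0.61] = -24.3*w - 8.96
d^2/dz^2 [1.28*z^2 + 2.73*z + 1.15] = 2.56000000000000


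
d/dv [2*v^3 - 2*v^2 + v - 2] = 6*v^2 - 4*v + 1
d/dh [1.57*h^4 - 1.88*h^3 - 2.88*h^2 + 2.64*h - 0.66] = 6.28*h^3 - 5.64*h^2 - 5.76*h + 2.64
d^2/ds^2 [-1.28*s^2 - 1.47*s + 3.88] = -2.56000000000000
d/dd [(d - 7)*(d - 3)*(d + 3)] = 3*d^2 - 14*d - 9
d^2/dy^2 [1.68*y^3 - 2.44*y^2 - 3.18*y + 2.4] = 10.08*y - 4.88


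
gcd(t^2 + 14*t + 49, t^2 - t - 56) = t + 7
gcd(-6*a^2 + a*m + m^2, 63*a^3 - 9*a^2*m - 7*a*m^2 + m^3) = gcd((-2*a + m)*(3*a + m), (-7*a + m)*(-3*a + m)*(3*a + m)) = 3*a + m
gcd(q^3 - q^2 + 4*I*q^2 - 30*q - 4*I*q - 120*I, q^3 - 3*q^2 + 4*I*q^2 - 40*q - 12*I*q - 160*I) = q^2 + q*(5 + 4*I) + 20*I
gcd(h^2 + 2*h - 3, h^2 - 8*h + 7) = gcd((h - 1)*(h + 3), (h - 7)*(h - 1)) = h - 1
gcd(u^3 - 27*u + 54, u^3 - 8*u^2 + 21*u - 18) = u^2 - 6*u + 9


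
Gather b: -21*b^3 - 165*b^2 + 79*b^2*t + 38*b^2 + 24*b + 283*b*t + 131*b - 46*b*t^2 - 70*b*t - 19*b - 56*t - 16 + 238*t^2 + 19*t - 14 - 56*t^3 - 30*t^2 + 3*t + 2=-21*b^3 + b^2*(79*t - 127) + b*(-46*t^2 + 213*t + 136) - 56*t^3 + 208*t^2 - 34*t - 28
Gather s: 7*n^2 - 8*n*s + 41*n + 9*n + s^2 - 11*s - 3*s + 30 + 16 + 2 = 7*n^2 + 50*n + s^2 + s*(-8*n - 14) + 48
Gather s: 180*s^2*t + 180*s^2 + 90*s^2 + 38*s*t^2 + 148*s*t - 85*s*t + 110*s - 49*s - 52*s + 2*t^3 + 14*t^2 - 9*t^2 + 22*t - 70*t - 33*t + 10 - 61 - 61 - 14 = s^2*(180*t + 270) + s*(38*t^2 + 63*t + 9) + 2*t^3 + 5*t^2 - 81*t - 126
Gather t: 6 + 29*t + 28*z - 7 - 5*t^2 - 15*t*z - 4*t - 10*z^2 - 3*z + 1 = -5*t^2 + t*(25 - 15*z) - 10*z^2 + 25*z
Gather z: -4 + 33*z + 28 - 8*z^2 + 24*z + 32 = -8*z^2 + 57*z + 56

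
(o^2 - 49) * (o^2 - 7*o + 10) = o^4 - 7*o^3 - 39*o^2 + 343*o - 490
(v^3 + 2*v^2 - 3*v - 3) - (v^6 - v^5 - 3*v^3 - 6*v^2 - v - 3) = -v^6 + v^5 + 4*v^3 + 8*v^2 - 2*v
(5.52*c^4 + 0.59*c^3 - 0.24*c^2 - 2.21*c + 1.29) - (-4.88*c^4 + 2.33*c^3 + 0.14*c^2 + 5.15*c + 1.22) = 10.4*c^4 - 1.74*c^3 - 0.38*c^2 - 7.36*c + 0.0700000000000001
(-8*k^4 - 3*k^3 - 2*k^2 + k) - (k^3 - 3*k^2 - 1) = -8*k^4 - 4*k^3 + k^2 + k + 1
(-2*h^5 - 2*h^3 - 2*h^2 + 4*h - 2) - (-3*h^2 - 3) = -2*h^5 - 2*h^3 + h^2 + 4*h + 1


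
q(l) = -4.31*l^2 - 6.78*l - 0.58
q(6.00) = -196.42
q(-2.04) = -4.69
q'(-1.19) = 3.48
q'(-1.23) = 3.82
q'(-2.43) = 14.17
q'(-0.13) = -5.66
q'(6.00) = -58.50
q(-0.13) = 0.23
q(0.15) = -1.69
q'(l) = -8.62*l - 6.78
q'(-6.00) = 44.94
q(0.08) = -1.15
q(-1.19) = 1.38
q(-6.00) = -115.06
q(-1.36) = 0.67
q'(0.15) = -8.07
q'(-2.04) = 10.80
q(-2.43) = -9.55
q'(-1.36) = 4.94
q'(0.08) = -7.47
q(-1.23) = 1.24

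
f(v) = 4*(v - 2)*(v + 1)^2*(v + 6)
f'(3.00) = 928.00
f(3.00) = 576.00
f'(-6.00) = -800.00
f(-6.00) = 0.00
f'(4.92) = 3450.31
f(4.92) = 4470.01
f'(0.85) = -38.55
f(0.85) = -107.84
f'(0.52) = -70.76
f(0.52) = -89.18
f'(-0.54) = -48.56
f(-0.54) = -11.74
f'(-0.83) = -19.63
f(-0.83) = -1.69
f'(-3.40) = 205.06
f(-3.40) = -323.48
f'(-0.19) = -72.95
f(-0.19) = -33.39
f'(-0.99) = -1.20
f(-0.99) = -0.01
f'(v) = 4*(v - 2)*(v + 1)^2 + 4*(v - 2)*(v + 6)*(2*v + 2) + 4*(v + 1)^2*(v + 6) = 16*v^3 + 72*v^2 - 24*v - 80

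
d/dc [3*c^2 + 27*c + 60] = 6*c + 27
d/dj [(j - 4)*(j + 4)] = 2*j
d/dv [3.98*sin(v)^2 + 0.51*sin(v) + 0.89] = (7.96*sin(v) + 0.51)*cos(v)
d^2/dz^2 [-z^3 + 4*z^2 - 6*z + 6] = 8 - 6*z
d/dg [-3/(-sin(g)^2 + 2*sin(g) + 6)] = 6*(1 - sin(g))*cos(g)/(2*sin(g) + cos(g)^2 + 5)^2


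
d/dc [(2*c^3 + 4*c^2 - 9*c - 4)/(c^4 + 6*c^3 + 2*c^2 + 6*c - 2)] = (-2*c^6 - 8*c^5 + 7*c^4 + 148*c^3 + 102*c^2 + 42)/(c^8 + 12*c^7 + 40*c^6 + 36*c^5 + 72*c^4 + 28*c^2 - 24*c + 4)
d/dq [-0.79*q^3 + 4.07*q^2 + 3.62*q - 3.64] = -2.37*q^2 + 8.14*q + 3.62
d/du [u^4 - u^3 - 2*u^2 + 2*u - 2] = 4*u^3 - 3*u^2 - 4*u + 2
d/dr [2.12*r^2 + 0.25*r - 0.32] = 4.24*r + 0.25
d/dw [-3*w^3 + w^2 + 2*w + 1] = -9*w^2 + 2*w + 2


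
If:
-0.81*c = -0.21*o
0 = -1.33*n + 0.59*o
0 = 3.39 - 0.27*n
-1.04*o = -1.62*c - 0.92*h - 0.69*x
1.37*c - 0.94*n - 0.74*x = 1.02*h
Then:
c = 7.34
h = -617.07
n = 12.56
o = 28.30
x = 848.19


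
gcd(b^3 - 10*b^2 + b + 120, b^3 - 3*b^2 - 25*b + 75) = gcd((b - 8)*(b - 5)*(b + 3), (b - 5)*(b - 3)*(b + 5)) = b - 5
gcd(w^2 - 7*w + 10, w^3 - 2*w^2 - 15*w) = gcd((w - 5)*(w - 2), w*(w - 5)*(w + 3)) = w - 5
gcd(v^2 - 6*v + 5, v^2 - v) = v - 1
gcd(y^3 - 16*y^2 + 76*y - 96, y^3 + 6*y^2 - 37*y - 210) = y - 6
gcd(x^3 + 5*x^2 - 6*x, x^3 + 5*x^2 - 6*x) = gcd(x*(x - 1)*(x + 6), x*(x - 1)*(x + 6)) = x^3 + 5*x^2 - 6*x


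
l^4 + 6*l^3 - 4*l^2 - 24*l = l*(l - 2)*(l + 2)*(l + 6)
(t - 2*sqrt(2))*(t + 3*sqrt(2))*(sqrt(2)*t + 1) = sqrt(2)*t^3 + 3*t^2 - 11*sqrt(2)*t - 12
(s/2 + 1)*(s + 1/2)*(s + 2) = s^3/2 + 9*s^2/4 + 3*s + 1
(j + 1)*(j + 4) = j^2 + 5*j + 4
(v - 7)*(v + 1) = v^2 - 6*v - 7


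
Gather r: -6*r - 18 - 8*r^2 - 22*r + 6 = -8*r^2 - 28*r - 12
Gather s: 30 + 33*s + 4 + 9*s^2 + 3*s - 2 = 9*s^2 + 36*s + 32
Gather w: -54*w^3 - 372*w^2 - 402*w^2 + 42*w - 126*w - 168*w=-54*w^3 - 774*w^2 - 252*w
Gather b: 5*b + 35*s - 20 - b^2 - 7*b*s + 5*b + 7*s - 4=-b^2 + b*(10 - 7*s) + 42*s - 24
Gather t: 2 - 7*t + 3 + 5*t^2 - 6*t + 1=5*t^2 - 13*t + 6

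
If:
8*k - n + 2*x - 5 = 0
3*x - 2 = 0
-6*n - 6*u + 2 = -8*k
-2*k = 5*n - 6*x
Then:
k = 67/126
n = 37/63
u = 86/189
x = 2/3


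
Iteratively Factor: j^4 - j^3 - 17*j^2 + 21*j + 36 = (j - 3)*(j^3 + 2*j^2 - 11*j - 12) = (j - 3)*(j + 4)*(j^2 - 2*j - 3) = (j - 3)*(j + 1)*(j + 4)*(j - 3)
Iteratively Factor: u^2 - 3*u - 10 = (u + 2)*(u - 5)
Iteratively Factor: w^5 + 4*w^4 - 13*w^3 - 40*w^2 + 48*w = (w - 3)*(w^4 + 7*w^3 + 8*w^2 - 16*w) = (w - 3)*(w + 4)*(w^3 + 3*w^2 - 4*w) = (w - 3)*(w + 4)^2*(w^2 - w) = w*(w - 3)*(w + 4)^2*(w - 1)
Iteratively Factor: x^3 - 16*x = (x - 4)*(x^2 + 4*x) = x*(x - 4)*(x + 4)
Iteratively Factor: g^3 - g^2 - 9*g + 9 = (g - 3)*(g^2 + 2*g - 3) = (g - 3)*(g + 3)*(g - 1)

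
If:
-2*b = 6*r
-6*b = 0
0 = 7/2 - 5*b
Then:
No Solution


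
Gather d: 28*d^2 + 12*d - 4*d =28*d^2 + 8*d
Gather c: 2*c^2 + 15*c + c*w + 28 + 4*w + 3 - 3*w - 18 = 2*c^2 + c*(w + 15) + w + 13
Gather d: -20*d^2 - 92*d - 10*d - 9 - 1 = -20*d^2 - 102*d - 10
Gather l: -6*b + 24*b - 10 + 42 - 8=18*b + 24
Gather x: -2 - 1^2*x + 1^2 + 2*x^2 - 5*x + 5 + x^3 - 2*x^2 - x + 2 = x^3 - 7*x + 6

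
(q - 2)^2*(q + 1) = q^3 - 3*q^2 + 4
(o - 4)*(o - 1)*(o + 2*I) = o^3 - 5*o^2 + 2*I*o^2 + 4*o - 10*I*o + 8*I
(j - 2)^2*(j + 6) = j^3 + 2*j^2 - 20*j + 24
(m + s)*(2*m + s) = 2*m^2 + 3*m*s + s^2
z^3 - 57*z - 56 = (z - 8)*(z + 1)*(z + 7)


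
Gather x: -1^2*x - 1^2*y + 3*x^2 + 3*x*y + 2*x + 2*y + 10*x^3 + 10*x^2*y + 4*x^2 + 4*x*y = 10*x^3 + x^2*(10*y + 7) + x*(7*y + 1) + y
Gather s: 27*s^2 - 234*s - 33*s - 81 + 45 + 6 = 27*s^2 - 267*s - 30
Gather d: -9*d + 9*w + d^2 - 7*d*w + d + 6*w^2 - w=d^2 + d*(-7*w - 8) + 6*w^2 + 8*w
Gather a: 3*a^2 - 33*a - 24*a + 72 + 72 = 3*a^2 - 57*a + 144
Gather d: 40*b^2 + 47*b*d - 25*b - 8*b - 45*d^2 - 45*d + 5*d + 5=40*b^2 - 33*b - 45*d^2 + d*(47*b - 40) + 5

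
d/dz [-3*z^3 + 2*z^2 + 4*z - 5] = -9*z^2 + 4*z + 4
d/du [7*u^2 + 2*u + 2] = 14*u + 2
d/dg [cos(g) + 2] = -sin(g)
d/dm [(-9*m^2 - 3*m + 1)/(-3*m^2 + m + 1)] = 2*(-9*m^2 - 6*m - 2)/(9*m^4 - 6*m^3 - 5*m^2 + 2*m + 1)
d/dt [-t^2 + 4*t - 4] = 4 - 2*t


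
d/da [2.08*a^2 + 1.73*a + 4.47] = 4.16*a + 1.73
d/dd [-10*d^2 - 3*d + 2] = -20*d - 3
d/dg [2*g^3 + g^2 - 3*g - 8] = 6*g^2 + 2*g - 3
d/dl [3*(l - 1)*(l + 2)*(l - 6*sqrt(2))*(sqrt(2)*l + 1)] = 12*sqrt(2)*l^3 - 99*l^2 + 9*sqrt(2)*l^2 - 48*sqrt(2)*l - 66*l - 18*sqrt(2) + 66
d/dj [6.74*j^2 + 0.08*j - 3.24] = 13.48*j + 0.08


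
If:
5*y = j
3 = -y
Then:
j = -15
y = -3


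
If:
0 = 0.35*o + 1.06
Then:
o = -3.03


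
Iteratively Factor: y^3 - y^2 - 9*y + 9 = (y + 3)*(y^2 - 4*y + 3) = (y - 3)*(y + 3)*(y - 1)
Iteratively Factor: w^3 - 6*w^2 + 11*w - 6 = (w - 3)*(w^2 - 3*w + 2) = (w - 3)*(w - 2)*(w - 1)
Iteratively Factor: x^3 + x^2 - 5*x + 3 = (x + 3)*(x^2 - 2*x + 1) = (x - 1)*(x + 3)*(x - 1)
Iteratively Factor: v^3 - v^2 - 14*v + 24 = (v - 3)*(v^2 + 2*v - 8) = (v - 3)*(v - 2)*(v + 4)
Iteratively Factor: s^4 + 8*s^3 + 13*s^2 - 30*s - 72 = (s + 3)*(s^3 + 5*s^2 - 2*s - 24) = (s + 3)^2*(s^2 + 2*s - 8) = (s + 3)^2*(s + 4)*(s - 2)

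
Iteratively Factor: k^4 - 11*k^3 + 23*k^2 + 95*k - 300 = (k - 5)*(k^3 - 6*k^2 - 7*k + 60) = (k - 5)*(k + 3)*(k^2 - 9*k + 20) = (k - 5)*(k - 4)*(k + 3)*(k - 5)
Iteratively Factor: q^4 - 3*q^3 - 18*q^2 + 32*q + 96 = (q - 4)*(q^3 + q^2 - 14*q - 24) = (q - 4)*(q + 3)*(q^2 - 2*q - 8) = (q - 4)^2*(q + 3)*(q + 2)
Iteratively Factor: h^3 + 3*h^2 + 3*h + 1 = (h + 1)*(h^2 + 2*h + 1) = (h + 1)^2*(h + 1)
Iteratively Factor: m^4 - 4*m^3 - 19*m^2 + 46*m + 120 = (m + 2)*(m^3 - 6*m^2 - 7*m + 60) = (m + 2)*(m + 3)*(m^2 - 9*m + 20) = (m - 4)*(m + 2)*(m + 3)*(m - 5)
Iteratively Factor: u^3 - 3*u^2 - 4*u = (u + 1)*(u^2 - 4*u) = u*(u + 1)*(u - 4)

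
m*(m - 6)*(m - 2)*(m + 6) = m^4 - 2*m^3 - 36*m^2 + 72*m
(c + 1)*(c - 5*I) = c^2 + c - 5*I*c - 5*I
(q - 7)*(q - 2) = q^2 - 9*q + 14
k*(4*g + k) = 4*g*k + k^2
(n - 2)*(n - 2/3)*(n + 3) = n^3 + n^2/3 - 20*n/3 + 4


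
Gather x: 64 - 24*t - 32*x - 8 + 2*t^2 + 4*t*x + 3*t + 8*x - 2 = 2*t^2 - 21*t + x*(4*t - 24) + 54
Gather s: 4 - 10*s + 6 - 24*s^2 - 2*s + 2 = -24*s^2 - 12*s + 12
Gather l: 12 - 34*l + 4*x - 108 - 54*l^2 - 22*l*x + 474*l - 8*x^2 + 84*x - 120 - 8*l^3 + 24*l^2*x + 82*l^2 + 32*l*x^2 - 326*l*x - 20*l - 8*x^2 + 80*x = -8*l^3 + l^2*(24*x + 28) + l*(32*x^2 - 348*x + 420) - 16*x^2 + 168*x - 216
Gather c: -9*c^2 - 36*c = -9*c^2 - 36*c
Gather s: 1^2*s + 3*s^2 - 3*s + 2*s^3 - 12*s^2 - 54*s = 2*s^3 - 9*s^2 - 56*s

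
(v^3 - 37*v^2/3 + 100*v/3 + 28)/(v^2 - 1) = (3*v^3 - 37*v^2 + 100*v + 84)/(3*(v^2 - 1))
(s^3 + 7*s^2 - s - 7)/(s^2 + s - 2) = (s^2 + 8*s + 7)/(s + 2)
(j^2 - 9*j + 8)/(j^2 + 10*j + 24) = (j^2 - 9*j + 8)/(j^2 + 10*j + 24)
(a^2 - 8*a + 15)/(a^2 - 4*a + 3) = (a - 5)/(a - 1)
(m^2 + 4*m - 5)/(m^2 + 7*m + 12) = (m^2 + 4*m - 5)/(m^2 + 7*m + 12)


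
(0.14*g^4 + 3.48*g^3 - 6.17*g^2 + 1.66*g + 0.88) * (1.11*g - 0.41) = 0.1554*g^5 + 3.8054*g^4 - 8.2755*g^3 + 4.3723*g^2 + 0.2962*g - 0.3608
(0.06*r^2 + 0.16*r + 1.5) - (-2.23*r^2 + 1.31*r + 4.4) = 2.29*r^2 - 1.15*r - 2.9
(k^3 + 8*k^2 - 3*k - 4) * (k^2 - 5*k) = k^5 + 3*k^4 - 43*k^3 + 11*k^2 + 20*k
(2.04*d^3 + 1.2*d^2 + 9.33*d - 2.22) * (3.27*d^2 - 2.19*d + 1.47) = 6.6708*d^5 - 0.5436*d^4 + 30.8799*d^3 - 25.9281*d^2 + 18.5769*d - 3.2634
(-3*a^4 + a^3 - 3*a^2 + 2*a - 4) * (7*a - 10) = -21*a^5 + 37*a^4 - 31*a^3 + 44*a^2 - 48*a + 40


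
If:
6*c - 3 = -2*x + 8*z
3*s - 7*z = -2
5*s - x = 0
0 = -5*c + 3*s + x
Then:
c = 148/283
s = 185/566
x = 925/566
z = 241/566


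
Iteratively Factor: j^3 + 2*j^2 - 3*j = (j)*(j^2 + 2*j - 3) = j*(j - 1)*(j + 3)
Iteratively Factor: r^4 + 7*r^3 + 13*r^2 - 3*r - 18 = (r + 3)*(r^3 + 4*r^2 + r - 6) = (r + 2)*(r + 3)*(r^2 + 2*r - 3) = (r - 1)*(r + 2)*(r + 3)*(r + 3)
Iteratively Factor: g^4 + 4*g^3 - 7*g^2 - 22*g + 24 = (g - 2)*(g^3 + 6*g^2 + 5*g - 12) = (g - 2)*(g + 3)*(g^2 + 3*g - 4) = (g - 2)*(g + 3)*(g + 4)*(g - 1)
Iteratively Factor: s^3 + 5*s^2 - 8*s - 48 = (s - 3)*(s^2 + 8*s + 16) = (s - 3)*(s + 4)*(s + 4)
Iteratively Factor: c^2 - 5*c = (c)*(c - 5)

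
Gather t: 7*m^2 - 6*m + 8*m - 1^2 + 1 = 7*m^2 + 2*m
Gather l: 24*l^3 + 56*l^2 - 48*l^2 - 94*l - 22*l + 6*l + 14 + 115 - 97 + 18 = 24*l^3 + 8*l^2 - 110*l + 50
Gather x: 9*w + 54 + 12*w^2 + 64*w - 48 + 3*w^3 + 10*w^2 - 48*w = 3*w^3 + 22*w^2 + 25*w + 6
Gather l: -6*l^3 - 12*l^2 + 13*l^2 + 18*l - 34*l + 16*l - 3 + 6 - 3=-6*l^3 + l^2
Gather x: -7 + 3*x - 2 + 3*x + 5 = 6*x - 4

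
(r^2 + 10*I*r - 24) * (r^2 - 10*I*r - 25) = r^4 + 51*r^2 - 10*I*r + 600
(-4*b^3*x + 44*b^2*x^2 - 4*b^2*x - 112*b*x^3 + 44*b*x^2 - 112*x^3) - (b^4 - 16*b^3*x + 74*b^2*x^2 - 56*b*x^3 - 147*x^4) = -b^4 + 12*b^3*x - 30*b^2*x^2 - 4*b^2*x - 56*b*x^3 + 44*b*x^2 + 147*x^4 - 112*x^3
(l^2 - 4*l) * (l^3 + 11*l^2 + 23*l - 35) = l^5 + 7*l^4 - 21*l^3 - 127*l^2 + 140*l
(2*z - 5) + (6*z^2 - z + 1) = 6*z^2 + z - 4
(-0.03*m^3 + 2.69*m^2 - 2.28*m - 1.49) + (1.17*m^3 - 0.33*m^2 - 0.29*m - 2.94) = 1.14*m^3 + 2.36*m^2 - 2.57*m - 4.43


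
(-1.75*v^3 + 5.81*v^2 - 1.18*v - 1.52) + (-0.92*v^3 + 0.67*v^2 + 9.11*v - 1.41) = -2.67*v^3 + 6.48*v^2 + 7.93*v - 2.93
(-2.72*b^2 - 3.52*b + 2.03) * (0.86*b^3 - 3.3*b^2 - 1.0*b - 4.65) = -2.3392*b^5 + 5.9488*b^4 + 16.0818*b^3 + 9.469*b^2 + 14.338*b - 9.4395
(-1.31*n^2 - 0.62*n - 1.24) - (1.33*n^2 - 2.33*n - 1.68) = -2.64*n^2 + 1.71*n + 0.44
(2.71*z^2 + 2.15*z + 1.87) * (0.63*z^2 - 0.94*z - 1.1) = 1.7073*z^4 - 1.1929*z^3 - 3.8239*z^2 - 4.1228*z - 2.057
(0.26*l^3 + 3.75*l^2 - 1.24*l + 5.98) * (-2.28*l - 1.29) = -0.5928*l^4 - 8.8854*l^3 - 2.0103*l^2 - 12.0348*l - 7.7142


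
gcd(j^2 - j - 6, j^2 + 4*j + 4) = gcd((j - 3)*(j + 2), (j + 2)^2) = j + 2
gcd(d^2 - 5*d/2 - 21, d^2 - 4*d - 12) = d - 6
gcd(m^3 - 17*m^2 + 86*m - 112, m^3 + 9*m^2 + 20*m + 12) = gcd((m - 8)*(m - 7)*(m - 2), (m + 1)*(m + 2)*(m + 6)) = 1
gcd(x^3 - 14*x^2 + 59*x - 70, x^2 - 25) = x - 5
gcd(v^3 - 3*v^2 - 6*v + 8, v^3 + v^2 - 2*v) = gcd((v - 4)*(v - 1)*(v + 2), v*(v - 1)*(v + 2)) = v^2 + v - 2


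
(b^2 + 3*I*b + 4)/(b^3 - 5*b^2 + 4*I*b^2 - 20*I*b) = (b - I)/(b*(b - 5))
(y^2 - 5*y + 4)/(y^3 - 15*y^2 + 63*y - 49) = (y - 4)/(y^2 - 14*y + 49)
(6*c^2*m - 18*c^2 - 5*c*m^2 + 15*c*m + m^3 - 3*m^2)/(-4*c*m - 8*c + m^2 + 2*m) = (-6*c^2*m + 18*c^2 + 5*c*m^2 - 15*c*m - m^3 + 3*m^2)/(4*c*m + 8*c - m^2 - 2*m)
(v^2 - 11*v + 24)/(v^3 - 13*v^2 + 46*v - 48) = 1/(v - 2)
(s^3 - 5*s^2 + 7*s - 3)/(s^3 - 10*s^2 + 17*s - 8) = (s - 3)/(s - 8)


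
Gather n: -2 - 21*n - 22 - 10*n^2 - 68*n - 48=-10*n^2 - 89*n - 72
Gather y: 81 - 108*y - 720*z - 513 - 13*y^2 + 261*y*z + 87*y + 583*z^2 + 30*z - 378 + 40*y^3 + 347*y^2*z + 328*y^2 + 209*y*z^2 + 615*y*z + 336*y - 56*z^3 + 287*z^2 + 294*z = 40*y^3 + y^2*(347*z + 315) + y*(209*z^2 + 876*z + 315) - 56*z^3 + 870*z^2 - 396*z - 810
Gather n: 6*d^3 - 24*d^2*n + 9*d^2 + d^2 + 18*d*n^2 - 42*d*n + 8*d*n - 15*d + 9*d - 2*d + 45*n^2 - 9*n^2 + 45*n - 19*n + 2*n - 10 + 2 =6*d^3 + 10*d^2 - 8*d + n^2*(18*d + 36) + n*(-24*d^2 - 34*d + 28) - 8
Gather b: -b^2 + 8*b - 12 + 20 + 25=-b^2 + 8*b + 33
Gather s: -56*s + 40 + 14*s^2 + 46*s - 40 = 14*s^2 - 10*s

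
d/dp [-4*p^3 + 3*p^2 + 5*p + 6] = -12*p^2 + 6*p + 5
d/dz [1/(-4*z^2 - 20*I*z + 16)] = (2*z + 5*I)/(4*(z^2 + 5*I*z - 4)^2)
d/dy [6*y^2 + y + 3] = 12*y + 1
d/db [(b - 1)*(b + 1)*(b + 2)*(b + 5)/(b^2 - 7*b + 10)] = 2*(b^5 - 7*b^4 - 29*b^3 + 77*b^2 + 100*b - 70)/(b^4 - 14*b^3 + 69*b^2 - 140*b + 100)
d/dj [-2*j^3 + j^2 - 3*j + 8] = -6*j^2 + 2*j - 3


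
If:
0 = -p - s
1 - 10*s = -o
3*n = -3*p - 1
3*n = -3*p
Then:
No Solution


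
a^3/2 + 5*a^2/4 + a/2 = a*(a/2 + 1)*(a + 1/2)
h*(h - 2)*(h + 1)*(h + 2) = h^4 + h^3 - 4*h^2 - 4*h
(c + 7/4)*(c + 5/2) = c^2 + 17*c/4 + 35/8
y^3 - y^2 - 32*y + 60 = (y - 5)*(y - 2)*(y + 6)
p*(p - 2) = p^2 - 2*p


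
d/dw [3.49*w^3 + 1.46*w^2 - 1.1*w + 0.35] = 10.47*w^2 + 2.92*w - 1.1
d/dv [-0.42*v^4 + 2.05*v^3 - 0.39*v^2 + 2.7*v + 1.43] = -1.68*v^3 + 6.15*v^2 - 0.78*v + 2.7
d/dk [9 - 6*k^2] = -12*k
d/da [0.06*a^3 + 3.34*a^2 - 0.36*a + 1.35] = 0.18*a^2 + 6.68*a - 0.36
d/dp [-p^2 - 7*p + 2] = -2*p - 7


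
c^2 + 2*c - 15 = (c - 3)*(c + 5)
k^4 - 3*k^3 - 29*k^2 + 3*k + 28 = (k - 7)*(k - 1)*(k + 1)*(k + 4)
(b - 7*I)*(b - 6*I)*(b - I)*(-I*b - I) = -I*b^4 - 14*b^3 - I*b^3 - 14*b^2 + 55*I*b^2 + 42*b + 55*I*b + 42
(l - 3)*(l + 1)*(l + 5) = l^3 + 3*l^2 - 13*l - 15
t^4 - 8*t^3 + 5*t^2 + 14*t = t*(t - 7)*(t - 2)*(t + 1)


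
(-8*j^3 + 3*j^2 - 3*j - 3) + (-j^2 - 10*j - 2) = -8*j^3 + 2*j^2 - 13*j - 5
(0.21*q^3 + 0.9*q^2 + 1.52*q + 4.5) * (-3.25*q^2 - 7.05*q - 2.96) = -0.6825*q^5 - 4.4055*q^4 - 11.9066*q^3 - 28.005*q^2 - 36.2242*q - 13.32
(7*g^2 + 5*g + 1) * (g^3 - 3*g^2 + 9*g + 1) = 7*g^5 - 16*g^4 + 49*g^3 + 49*g^2 + 14*g + 1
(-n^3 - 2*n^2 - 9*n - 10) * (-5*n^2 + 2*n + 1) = 5*n^5 + 8*n^4 + 40*n^3 + 30*n^2 - 29*n - 10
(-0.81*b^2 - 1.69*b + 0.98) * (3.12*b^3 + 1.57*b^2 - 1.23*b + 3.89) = -2.5272*b^5 - 6.5445*b^4 + 1.4006*b^3 + 0.466399999999999*b^2 - 7.7795*b + 3.8122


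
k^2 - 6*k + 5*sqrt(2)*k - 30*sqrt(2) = (k - 6)*(k + 5*sqrt(2))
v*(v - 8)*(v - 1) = v^3 - 9*v^2 + 8*v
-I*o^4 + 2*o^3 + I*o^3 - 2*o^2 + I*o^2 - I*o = o*(o + I)^2*(-I*o + I)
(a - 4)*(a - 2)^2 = a^3 - 8*a^2 + 20*a - 16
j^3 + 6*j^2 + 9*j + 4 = (j + 1)^2*(j + 4)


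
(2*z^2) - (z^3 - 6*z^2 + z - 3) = -z^3 + 8*z^2 - z + 3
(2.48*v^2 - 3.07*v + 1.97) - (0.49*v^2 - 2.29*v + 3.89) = 1.99*v^2 - 0.78*v - 1.92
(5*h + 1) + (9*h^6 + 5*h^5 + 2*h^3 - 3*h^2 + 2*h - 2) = 9*h^6 + 5*h^5 + 2*h^3 - 3*h^2 + 7*h - 1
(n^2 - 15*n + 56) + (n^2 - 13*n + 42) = 2*n^2 - 28*n + 98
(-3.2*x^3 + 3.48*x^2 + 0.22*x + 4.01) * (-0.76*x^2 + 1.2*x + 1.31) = 2.432*x^5 - 6.4848*x^4 - 0.1832*x^3 + 1.7752*x^2 + 5.1002*x + 5.2531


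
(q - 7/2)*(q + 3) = q^2 - q/2 - 21/2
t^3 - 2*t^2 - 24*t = t*(t - 6)*(t + 4)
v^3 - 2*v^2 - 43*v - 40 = (v - 8)*(v + 1)*(v + 5)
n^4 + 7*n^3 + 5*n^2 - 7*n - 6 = (n - 1)*(n + 1)^2*(n + 6)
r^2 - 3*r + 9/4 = (r - 3/2)^2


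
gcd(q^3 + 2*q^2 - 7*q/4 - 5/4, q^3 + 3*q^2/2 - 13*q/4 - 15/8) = q^2 + 3*q + 5/4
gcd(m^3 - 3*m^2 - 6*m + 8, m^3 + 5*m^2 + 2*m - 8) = m^2 + m - 2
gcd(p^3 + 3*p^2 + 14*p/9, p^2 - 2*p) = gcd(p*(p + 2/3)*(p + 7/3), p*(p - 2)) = p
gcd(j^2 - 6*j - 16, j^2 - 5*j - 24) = j - 8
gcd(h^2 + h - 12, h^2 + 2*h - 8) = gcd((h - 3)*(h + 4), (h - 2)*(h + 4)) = h + 4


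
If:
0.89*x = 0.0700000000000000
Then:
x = 0.08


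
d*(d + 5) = d^2 + 5*d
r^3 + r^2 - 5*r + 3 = (r - 1)^2*(r + 3)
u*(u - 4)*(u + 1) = u^3 - 3*u^2 - 4*u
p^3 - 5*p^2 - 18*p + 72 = (p - 6)*(p - 3)*(p + 4)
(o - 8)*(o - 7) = o^2 - 15*o + 56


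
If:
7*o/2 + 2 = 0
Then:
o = -4/7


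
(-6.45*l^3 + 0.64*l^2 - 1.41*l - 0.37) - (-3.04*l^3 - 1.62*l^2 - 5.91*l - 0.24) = -3.41*l^3 + 2.26*l^2 + 4.5*l - 0.13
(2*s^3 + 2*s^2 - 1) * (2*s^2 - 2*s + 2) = 4*s^5 + 2*s^2 + 2*s - 2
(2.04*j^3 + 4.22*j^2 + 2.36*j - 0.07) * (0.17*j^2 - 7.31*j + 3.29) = 0.3468*j^5 - 14.195*j^4 - 23.7354*j^3 - 3.3797*j^2 + 8.2761*j - 0.2303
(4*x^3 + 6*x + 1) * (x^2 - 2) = 4*x^5 - 2*x^3 + x^2 - 12*x - 2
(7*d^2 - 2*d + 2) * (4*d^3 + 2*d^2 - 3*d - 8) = 28*d^5 + 6*d^4 - 17*d^3 - 46*d^2 + 10*d - 16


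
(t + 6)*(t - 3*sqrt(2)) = t^2 - 3*sqrt(2)*t + 6*t - 18*sqrt(2)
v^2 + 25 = (v - 5*I)*(v + 5*I)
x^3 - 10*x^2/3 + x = x*(x - 3)*(x - 1/3)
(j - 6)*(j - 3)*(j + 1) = j^3 - 8*j^2 + 9*j + 18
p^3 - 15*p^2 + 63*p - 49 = (p - 7)^2*(p - 1)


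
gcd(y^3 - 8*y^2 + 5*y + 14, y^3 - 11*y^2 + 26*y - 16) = y - 2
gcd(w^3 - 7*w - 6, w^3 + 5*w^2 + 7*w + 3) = w + 1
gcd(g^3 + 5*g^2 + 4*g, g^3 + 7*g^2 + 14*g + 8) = g^2 + 5*g + 4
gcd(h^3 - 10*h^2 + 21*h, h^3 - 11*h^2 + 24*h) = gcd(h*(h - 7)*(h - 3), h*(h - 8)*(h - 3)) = h^2 - 3*h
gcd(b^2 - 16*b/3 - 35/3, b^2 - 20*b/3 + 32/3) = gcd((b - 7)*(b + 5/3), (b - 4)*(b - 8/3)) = 1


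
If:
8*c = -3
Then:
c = -3/8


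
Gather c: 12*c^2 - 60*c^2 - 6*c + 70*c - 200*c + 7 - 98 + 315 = -48*c^2 - 136*c + 224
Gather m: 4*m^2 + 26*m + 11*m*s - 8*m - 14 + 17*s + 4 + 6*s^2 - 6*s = 4*m^2 + m*(11*s + 18) + 6*s^2 + 11*s - 10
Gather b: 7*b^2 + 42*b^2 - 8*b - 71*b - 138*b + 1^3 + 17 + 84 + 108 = 49*b^2 - 217*b + 210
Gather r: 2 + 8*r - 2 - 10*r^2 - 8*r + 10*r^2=0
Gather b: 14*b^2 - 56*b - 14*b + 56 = 14*b^2 - 70*b + 56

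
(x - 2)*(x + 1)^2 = x^3 - 3*x - 2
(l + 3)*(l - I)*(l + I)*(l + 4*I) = l^4 + 3*l^3 + 4*I*l^3 + l^2 + 12*I*l^2 + 3*l + 4*I*l + 12*I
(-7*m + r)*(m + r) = -7*m^2 - 6*m*r + r^2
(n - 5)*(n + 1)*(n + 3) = n^3 - n^2 - 17*n - 15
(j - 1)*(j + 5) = j^2 + 4*j - 5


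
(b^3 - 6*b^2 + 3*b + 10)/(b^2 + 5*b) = (b^3 - 6*b^2 + 3*b + 10)/(b*(b + 5))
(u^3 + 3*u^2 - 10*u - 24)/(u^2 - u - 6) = u + 4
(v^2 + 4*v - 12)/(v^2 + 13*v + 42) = (v - 2)/(v + 7)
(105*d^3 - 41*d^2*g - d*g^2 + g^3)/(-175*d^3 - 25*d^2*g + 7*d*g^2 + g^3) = (-3*d + g)/(5*d + g)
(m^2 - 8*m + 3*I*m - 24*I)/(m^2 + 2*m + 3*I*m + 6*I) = (m - 8)/(m + 2)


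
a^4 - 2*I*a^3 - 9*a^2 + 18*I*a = a*(a - 3)*(a + 3)*(a - 2*I)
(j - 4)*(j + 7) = j^2 + 3*j - 28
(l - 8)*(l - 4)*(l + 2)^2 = l^4 - 8*l^3 - 12*l^2 + 80*l + 128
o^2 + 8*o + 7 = (o + 1)*(o + 7)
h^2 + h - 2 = (h - 1)*(h + 2)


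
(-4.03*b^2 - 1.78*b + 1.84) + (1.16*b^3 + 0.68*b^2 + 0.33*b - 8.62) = 1.16*b^3 - 3.35*b^2 - 1.45*b - 6.78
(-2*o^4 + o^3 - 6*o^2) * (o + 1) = -2*o^5 - o^4 - 5*o^3 - 6*o^2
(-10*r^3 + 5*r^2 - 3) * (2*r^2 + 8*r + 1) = -20*r^5 - 70*r^4 + 30*r^3 - r^2 - 24*r - 3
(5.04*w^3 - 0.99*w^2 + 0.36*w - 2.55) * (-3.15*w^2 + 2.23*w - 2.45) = -15.876*w^5 + 14.3577*w^4 - 15.6897*w^3 + 11.2608*w^2 - 6.5685*w + 6.2475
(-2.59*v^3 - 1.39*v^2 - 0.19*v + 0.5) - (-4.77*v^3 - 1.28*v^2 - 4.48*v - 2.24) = 2.18*v^3 - 0.11*v^2 + 4.29*v + 2.74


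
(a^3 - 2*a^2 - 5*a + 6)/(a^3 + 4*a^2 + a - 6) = (a - 3)/(a + 3)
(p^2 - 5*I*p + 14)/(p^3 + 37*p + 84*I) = (p + 2*I)/(p^2 + 7*I*p - 12)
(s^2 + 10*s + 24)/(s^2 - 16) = (s + 6)/(s - 4)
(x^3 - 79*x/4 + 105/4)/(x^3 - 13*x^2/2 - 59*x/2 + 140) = (x - 3/2)/(x - 8)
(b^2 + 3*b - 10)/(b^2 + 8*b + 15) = (b - 2)/(b + 3)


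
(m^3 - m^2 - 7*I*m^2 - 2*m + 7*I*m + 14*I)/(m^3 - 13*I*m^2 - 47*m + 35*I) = (m^2 - m - 2)/(m^2 - 6*I*m - 5)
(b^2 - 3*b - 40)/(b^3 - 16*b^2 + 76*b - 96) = (b + 5)/(b^2 - 8*b + 12)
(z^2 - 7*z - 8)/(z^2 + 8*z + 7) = (z - 8)/(z + 7)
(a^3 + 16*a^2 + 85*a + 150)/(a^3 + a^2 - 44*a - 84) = (a^2 + 10*a + 25)/(a^2 - 5*a - 14)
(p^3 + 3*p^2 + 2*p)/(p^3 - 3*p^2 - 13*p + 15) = p*(p^2 + 3*p + 2)/(p^3 - 3*p^2 - 13*p + 15)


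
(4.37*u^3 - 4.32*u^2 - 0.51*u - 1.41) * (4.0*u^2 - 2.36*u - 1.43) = 17.48*u^5 - 27.5932*u^4 + 1.9061*u^3 + 1.7412*u^2 + 4.0569*u + 2.0163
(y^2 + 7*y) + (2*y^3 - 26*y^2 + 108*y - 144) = 2*y^3 - 25*y^2 + 115*y - 144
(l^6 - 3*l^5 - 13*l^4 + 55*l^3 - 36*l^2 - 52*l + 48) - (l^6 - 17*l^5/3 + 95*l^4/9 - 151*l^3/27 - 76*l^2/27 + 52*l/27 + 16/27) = 8*l^5/3 - 212*l^4/9 + 1636*l^3/27 - 896*l^2/27 - 1456*l/27 + 1280/27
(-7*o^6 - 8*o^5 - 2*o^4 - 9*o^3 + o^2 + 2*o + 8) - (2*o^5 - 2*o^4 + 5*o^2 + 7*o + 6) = -7*o^6 - 10*o^5 - 9*o^3 - 4*o^2 - 5*o + 2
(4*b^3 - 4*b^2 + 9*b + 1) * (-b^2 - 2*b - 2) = -4*b^5 - 4*b^4 - 9*b^3 - 11*b^2 - 20*b - 2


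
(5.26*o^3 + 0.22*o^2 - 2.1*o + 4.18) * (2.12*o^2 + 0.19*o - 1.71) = 11.1512*o^5 + 1.4658*o^4 - 13.4048*o^3 + 8.0864*o^2 + 4.3852*o - 7.1478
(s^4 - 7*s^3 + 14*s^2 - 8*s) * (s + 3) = s^5 - 4*s^4 - 7*s^3 + 34*s^2 - 24*s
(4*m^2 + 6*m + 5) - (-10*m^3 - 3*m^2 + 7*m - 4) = 10*m^3 + 7*m^2 - m + 9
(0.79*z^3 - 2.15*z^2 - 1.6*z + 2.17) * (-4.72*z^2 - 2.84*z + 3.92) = -3.7288*z^5 + 7.9044*z^4 + 16.7548*z^3 - 14.1264*z^2 - 12.4348*z + 8.5064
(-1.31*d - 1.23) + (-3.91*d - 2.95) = -5.22*d - 4.18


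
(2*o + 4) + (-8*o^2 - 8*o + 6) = -8*o^2 - 6*o + 10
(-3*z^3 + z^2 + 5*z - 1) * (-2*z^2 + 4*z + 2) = 6*z^5 - 14*z^4 - 12*z^3 + 24*z^2 + 6*z - 2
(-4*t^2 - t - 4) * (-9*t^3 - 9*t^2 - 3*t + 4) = 36*t^5 + 45*t^4 + 57*t^3 + 23*t^2 + 8*t - 16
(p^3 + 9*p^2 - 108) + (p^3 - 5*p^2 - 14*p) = 2*p^3 + 4*p^2 - 14*p - 108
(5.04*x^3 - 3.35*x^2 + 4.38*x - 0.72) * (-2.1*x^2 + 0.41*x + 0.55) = -10.584*x^5 + 9.1014*x^4 - 7.7995*x^3 + 1.4653*x^2 + 2.1138*x - 0.396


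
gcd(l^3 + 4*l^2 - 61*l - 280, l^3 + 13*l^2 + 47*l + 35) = l^2 + 12*l + 35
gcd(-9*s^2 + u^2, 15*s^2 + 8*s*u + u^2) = 3*s + u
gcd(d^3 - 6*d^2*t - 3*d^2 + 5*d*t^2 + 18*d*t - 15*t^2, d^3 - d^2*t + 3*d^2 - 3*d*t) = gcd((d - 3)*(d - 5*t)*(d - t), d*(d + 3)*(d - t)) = -d + t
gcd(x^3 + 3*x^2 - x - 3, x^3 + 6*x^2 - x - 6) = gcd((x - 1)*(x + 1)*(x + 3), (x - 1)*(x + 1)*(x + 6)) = x^2 - 1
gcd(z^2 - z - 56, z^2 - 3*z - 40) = z - 8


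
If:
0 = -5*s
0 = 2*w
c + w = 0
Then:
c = 0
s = 0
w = 0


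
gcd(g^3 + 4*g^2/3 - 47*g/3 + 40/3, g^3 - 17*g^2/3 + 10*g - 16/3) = g^2 - 11*g/3 + 8/3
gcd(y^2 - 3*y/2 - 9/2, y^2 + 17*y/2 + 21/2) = y + 3/2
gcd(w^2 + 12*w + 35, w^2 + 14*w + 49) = w + 7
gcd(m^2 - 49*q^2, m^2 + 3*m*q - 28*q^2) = m + 7*q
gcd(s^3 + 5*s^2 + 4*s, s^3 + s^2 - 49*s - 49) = s + 1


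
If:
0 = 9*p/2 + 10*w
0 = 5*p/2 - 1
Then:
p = 2/5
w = -9/50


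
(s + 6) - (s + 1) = 5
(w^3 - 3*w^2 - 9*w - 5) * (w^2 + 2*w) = w^5 - w^4 - 15*w^3 - 23*w^2 - 10*w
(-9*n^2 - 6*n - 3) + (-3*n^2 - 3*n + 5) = -12*n^2 - 9*n + 2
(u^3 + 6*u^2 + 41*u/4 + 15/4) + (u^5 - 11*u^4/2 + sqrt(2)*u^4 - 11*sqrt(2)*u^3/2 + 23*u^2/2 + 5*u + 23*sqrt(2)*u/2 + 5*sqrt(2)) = u^5 - 11*u^4/2 + sqrt(2)*u^4 - 11*sqrt(2)*u^3/2 + u^3 + 35*u^2/2 + 61*u/4 + 23*sqrt(2)*u/2 + 15/4 + 5*sqrt(2)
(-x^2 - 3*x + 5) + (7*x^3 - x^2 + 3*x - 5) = 7*x^3 - 2*x^2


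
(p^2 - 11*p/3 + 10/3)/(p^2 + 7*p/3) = (3*p^2 - 11*p + 10)/(p*(3*p + 7))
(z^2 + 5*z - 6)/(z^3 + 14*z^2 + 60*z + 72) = (z - 1)/(z^2 + 8*z + 12)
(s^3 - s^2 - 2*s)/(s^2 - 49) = s*(s^2 - s - 2)/(s^2 - 49)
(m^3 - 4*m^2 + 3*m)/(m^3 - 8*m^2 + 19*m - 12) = m/(m - 4)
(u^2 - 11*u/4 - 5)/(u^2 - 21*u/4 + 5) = (4*u + 5)/(4*u - 5)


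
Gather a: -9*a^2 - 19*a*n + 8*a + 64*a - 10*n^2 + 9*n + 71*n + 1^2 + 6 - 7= -9*a^2 + a*(72 - 19*n) - 10*n^2 + 80*n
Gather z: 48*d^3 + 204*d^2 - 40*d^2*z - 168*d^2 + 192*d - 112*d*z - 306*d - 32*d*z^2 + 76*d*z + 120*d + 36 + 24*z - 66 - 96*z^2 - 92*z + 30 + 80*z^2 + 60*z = 48*d^3 + 36*d^2 + 6*d + z^2*(-32*d - 16) + z*(-40*d^2 - 36*d - 8)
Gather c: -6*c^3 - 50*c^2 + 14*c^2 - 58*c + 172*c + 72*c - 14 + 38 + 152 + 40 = -6*c^3 - 36*c^2 + 186*c + 216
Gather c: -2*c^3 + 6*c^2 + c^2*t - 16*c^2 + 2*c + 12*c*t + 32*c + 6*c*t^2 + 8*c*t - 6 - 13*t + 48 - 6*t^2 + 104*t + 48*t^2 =-2*c^3 + c^2*(t - 10) + c*(6*t^2 + 20*t + 34) + 42*t^2 + 91*t + 42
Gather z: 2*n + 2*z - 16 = 2*n + 2*z - 16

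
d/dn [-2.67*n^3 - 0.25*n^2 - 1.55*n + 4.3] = -8.01*n^2 - 0.5*n - 1.55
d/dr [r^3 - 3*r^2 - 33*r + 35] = 3*r^2 - 6*r - 33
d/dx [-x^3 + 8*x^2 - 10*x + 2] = -3*x^2 + 16*x - 10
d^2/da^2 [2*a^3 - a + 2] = 12*a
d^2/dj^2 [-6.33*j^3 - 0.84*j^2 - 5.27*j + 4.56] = -37.98*j - 1.68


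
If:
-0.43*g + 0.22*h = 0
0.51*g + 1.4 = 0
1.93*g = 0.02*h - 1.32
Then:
No Solution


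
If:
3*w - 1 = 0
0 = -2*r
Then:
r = 0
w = 1/3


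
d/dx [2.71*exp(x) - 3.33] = 2.71*exp(x)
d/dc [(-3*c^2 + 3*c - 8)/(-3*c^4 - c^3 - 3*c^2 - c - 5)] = (-18*c^5 + 24*c^4 - 90*c^3 - 12*c^2 - 18*c - 23)/(9*c^8 + 6*c^7 + 19*c^6 + 12*c^5 + 41*c^4 + 16*c^3 + 31*c^2 + 10*c + 25)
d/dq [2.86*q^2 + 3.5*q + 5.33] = 5.72*q + 3.5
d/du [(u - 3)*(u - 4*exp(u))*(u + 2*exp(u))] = -2*u^2*exp(u) + 3*u^2 - 16*u*exp(2*u) + 2*u*exp(u) - 6*u + 40*exp(2*u) + 6*exp(u)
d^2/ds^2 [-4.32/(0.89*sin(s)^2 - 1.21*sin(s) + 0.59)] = (13.687488*sin(s)^4 - 13.956624*sin(s)^3 - 23.280048*sin(s)^2 + 30.997296*sin(s) - 8.11296)/(0.89*sin(s)^2 - 1.21*sin(s) + 0.59)^3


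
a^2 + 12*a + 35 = (a + 5)*(a + 7)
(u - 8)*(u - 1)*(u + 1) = u^3 - 8*u^2 - u + 8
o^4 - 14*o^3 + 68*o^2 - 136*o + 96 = (o - 6)*(o - 4)*(o - 2)^2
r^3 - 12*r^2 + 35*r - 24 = (r - 8)*(r - 3)*(r - 1)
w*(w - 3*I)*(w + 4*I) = w^3 + I*w^2 + 12*w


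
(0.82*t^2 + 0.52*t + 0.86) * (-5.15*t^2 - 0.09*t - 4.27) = -4.223*t^4 - 2.7518*t^3 - 7.9772*t^2 - 2.2978*t - 3.6722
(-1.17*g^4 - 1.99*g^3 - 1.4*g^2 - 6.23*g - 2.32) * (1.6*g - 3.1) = -1.872*g^5 + 0.443*g^4 + 3.929*g^3 - 5.628*g^2 + 15.601*g + 7.192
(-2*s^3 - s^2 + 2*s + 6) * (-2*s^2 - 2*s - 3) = 4*s^5 + 6*s^4 + 4*s^3 - 13*s^2 - 18*s - 18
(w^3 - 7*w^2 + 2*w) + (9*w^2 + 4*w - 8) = w^3 + 2*w^2 + 6*w - 8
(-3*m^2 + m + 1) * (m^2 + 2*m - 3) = -3*m^4 - 5*m^3 + 12*m^2 - m - 3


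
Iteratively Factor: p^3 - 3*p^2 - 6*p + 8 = (p - 4)*(p^2 + p - 2) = (p - 4)*(p + 2)*(p - 1)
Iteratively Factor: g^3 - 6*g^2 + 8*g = (g - 2)*(g^2 - 4*g) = g*(g - 2)*(g - 4)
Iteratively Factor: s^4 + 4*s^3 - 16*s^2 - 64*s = (s + 4)*(s^3 - 16*s) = (s + 4)^2*(s^2 - 4*s) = s*(s + 4)^2*(s - 4)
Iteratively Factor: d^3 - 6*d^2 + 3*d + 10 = (d - 2)*(d^2 - 4*d - 5) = (d - 2)*(d + 1)*(d - 5)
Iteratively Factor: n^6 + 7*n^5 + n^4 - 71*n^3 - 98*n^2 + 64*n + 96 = (n - 1)*(n^5 + 8*n^4 + 9*n^3 - 62*n^2 - 160*n - 96) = (n - 1)*(n + 1)*(n^4 + 7*n^3 + 2*n^2 - 64*n - 96) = (n - 1)*(n + 1)*(n + 2)*(n^3 + 5*n^2 - 8*n - 48) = (n - 1)*(n + 1)*(n + 2)*(n + 4)*(n^2 + n - 12) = (n - 3)*(n - 1)*(n + 1)*(n + 2)*(n + 4)*(n + 4)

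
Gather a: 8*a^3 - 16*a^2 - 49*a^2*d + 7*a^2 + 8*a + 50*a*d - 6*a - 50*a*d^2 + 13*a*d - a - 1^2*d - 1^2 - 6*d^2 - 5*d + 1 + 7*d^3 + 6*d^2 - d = 8*a^3 + a^2*(-49*d - 9) + a*(-50*d^2 + 63*d + 1) + 7*d^3 - 7*d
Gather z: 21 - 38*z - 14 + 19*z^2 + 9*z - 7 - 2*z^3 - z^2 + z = -2*z^3 + 18*z^2 - 28*z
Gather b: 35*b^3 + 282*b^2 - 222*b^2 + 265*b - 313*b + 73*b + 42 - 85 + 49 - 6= 35*b^3 + 60*b^2 + 25*b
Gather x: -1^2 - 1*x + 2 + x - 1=0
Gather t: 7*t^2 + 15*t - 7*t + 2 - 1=7*t^2 + 8*t + 1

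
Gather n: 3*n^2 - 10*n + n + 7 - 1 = 3*n^2 - 9*n + 6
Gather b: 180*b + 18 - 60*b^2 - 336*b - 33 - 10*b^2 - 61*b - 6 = -70*b^2 - 217*b - 21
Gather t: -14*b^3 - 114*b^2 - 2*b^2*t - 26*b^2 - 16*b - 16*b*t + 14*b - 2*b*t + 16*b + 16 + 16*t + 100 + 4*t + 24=-14*b^3 - 140*b^2 + 14*b + t*(-2*b^2 - 18*b + 20) + 140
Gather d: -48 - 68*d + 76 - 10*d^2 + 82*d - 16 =-10*d^2 + 14*d + 12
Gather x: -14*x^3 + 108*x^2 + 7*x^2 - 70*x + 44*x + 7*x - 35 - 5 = -14*x^3 + 115*x^2 - 19*x - 40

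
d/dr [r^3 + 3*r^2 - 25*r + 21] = 3*r^2 + 6*r - 25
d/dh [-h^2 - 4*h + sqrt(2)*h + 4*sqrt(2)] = -2*h - 4 + sqrt(2)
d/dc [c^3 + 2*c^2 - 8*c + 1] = 3*c^2 + 4*c - 8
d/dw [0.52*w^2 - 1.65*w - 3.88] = 1.04*w - 1.65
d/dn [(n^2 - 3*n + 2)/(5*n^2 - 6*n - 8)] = 9/(25*n^2 + 40*n + 16)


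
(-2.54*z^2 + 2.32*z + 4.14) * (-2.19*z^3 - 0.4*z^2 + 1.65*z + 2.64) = 5.5626*z^5 - 4.0648*z^4 - 14.1856*z^3 - 4.5336*z^2 + 12.9558*z + 10.9296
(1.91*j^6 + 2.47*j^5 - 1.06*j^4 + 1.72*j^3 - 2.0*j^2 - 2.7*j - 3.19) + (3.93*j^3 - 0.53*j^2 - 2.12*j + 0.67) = 1.91*j^6 + 2.47*j^5 - 1.06*j^4 + 5.65*j^3 - 2.53*j^2 - 4.82*j - 2.52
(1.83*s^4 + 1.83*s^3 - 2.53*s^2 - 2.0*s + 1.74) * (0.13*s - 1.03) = 0.2379*s^5 - 1.647*s^4 - 2.2138*s^3 + 2.3459*s^2 + 2.2862*s - 1.7922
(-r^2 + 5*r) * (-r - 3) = r^3 - 2*r^2 - 15*r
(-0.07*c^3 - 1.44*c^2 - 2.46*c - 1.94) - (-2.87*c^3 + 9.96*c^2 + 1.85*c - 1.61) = 2.8*c^3 - 11.4*c^2 - 4.31*c - 0.33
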